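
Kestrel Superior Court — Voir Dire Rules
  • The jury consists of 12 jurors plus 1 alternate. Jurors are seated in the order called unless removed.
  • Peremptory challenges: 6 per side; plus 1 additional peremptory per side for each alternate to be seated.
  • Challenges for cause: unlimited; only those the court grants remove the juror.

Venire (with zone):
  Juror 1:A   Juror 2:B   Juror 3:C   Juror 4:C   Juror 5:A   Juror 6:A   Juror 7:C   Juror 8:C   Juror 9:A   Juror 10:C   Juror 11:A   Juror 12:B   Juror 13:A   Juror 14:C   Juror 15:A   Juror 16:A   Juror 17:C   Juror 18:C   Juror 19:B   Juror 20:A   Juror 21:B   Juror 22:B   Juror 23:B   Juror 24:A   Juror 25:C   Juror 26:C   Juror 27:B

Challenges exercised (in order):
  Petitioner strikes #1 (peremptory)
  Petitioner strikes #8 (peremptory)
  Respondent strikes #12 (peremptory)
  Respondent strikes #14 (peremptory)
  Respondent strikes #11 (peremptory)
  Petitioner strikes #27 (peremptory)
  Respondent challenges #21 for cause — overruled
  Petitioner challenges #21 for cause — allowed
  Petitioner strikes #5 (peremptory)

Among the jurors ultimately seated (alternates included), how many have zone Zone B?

Removed: #1, #5, #8, #11, #12, #14, #21, #27.
Seated (13 incl. alternates): #2, #3, #4, #6, #7, #9, #10, #13, #15, #16, #17, #18, #19.
Of those, in Zone B: #2, #19 → 2.

2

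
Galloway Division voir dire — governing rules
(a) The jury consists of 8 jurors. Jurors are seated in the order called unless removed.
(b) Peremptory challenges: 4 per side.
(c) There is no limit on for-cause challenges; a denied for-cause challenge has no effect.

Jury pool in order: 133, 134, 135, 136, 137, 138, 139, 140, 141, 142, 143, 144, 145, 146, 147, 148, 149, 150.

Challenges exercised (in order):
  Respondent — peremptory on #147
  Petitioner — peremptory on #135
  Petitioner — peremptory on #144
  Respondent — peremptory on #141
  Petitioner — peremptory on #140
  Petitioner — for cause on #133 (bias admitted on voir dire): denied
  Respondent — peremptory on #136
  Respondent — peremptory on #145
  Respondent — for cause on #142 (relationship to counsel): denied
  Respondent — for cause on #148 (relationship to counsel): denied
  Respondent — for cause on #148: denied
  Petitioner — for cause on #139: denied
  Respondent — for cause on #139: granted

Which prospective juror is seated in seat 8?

148

Removed: #135, #136, #139, #140, #141, #144, #145, #147. (#133, #142, #148 stay — for-cause denied.)
Seating in order: seats 1–8 → #133, #134, #137, #138, #142, #143, #146, #148.
So seat 8 is #148.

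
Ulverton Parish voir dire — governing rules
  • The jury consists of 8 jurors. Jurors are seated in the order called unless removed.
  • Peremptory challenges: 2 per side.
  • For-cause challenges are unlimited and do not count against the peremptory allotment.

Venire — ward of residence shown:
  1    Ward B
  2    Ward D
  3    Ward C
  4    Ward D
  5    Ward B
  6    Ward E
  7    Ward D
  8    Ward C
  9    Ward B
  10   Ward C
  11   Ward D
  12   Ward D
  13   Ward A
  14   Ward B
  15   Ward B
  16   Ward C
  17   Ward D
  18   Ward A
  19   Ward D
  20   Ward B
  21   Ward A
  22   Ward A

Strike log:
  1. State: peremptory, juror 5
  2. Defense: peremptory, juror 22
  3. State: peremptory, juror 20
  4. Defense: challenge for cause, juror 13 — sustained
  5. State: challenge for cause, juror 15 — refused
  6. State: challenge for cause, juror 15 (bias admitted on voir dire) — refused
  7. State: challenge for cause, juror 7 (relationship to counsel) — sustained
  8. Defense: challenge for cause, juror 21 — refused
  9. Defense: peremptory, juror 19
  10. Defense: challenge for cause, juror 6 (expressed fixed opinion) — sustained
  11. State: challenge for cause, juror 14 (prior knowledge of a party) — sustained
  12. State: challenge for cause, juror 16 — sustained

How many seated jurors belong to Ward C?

Removed: #5, #6, #7, #13, #14, #16, #19, #20, #22.
Seated jurors 1–8: #1, #2, #3, #4, #8, #9, #10, #11.
Of those, in Ward C: #3, #8, #10 → 3.

3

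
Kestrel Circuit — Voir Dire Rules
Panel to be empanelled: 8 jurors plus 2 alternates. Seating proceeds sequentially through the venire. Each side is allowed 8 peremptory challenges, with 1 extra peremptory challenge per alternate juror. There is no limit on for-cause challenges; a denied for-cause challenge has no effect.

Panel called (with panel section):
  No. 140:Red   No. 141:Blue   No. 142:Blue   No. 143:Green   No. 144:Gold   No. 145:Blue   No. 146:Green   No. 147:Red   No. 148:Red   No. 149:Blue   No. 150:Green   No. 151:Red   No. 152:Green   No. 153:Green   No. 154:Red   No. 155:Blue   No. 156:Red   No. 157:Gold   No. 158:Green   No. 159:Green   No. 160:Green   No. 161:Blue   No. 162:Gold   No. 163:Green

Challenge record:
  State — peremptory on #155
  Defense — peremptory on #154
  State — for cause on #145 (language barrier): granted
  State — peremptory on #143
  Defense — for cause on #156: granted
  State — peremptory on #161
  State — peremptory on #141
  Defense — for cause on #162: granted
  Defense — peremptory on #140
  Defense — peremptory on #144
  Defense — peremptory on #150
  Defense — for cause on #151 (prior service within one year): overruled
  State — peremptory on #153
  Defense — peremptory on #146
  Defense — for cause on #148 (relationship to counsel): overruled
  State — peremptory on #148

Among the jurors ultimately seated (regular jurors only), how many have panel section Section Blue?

Removed: #140, #141, #143, #144, #145, #146, #148, #150, #153, #154, #155, #156, #161, #162.
Seated jurors 1–8: #142, #147, #149, #151, #152, #157, #158, #159 (alternates #160, #163 not counted).
Of those, in Section Blue: #142, #149 → 2.

2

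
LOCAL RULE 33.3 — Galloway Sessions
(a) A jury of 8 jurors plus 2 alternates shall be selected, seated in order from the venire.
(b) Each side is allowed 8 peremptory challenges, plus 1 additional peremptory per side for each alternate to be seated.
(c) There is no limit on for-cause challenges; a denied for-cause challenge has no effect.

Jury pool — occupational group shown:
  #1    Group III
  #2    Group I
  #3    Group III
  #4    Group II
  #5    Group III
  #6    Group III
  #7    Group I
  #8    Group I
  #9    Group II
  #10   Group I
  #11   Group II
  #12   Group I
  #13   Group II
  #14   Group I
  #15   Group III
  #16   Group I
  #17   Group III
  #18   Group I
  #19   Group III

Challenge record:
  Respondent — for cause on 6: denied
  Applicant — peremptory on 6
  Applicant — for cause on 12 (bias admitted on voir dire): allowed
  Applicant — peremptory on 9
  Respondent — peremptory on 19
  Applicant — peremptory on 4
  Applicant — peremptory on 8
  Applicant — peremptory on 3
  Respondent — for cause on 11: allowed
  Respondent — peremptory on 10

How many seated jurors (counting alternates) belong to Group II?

1

Removed: #3, #4, #6, #8, #9, #10, #11, #12, #19.
Seated (10 incl. alternates): #1, #2, #5, #7, #13, #14, #15, #16, #17, #18.
Of those, in Group II: #13 → 1.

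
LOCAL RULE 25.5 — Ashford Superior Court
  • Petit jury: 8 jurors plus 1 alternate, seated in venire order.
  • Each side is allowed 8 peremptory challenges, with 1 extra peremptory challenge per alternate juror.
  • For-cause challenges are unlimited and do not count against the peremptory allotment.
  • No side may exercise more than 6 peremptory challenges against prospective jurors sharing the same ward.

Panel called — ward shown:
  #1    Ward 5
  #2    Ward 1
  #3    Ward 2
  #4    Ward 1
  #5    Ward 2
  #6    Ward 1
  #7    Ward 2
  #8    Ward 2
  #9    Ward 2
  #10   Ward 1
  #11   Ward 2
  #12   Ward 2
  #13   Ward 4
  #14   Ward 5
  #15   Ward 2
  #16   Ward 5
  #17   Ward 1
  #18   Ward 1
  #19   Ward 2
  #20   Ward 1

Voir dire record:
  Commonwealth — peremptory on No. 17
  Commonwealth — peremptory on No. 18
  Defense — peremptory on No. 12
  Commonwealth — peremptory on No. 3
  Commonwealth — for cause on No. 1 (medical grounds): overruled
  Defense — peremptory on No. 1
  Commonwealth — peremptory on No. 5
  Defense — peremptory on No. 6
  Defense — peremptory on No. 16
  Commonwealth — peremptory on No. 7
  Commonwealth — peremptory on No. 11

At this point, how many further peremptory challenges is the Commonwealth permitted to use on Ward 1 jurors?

Commonwealth peremptories so far: #17, #18, #3, #5, #7, #11 — 6 of 9 used, 3 left overall.
Against Ward 1: #17, #18 — 2 used; per-ward cap 6 leaves 4.
Binding limit: min(3, 4) = 3.

3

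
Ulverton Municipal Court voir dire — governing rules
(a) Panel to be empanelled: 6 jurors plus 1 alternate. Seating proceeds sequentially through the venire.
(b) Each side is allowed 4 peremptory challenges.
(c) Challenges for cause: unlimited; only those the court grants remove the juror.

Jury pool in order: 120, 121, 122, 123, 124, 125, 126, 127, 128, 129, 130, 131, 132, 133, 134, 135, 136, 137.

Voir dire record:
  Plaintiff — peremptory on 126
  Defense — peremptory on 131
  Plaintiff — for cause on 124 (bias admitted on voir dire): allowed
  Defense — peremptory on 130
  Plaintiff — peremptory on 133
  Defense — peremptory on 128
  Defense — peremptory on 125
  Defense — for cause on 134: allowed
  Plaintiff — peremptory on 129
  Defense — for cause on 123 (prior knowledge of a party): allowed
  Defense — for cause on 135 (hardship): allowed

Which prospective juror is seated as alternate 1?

Removed: #123, #124, #125, #126, #128, #129, #130, #131, #133, #134, #135.
Filling seats in venire order through position 7: #120, #121, #122, #127, #132, #136, #137.
So alternate 1 is #137.

137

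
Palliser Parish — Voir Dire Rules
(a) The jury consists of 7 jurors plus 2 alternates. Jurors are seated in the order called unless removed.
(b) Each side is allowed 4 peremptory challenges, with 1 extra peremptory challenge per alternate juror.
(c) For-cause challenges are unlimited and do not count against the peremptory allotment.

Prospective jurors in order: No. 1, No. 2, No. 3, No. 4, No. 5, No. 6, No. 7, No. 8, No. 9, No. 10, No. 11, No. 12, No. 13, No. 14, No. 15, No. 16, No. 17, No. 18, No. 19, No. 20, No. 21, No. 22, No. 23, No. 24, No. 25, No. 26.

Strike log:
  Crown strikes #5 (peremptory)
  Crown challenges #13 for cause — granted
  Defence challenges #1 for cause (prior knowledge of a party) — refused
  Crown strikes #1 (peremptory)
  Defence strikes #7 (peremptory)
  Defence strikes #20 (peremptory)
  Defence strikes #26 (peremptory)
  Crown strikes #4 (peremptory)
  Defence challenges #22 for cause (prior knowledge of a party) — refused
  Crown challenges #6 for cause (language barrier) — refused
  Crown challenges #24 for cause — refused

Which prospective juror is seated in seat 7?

Removed: #1, #4, #5, #7, #13, #20, #26. (#6, #22, #24 stay — for-cause denied.)
Seating in order: seats 1–7 → #2, #3, #6, #8, #9, #10, #11; alternates → #12, #14.
So seat 7 is #11.

11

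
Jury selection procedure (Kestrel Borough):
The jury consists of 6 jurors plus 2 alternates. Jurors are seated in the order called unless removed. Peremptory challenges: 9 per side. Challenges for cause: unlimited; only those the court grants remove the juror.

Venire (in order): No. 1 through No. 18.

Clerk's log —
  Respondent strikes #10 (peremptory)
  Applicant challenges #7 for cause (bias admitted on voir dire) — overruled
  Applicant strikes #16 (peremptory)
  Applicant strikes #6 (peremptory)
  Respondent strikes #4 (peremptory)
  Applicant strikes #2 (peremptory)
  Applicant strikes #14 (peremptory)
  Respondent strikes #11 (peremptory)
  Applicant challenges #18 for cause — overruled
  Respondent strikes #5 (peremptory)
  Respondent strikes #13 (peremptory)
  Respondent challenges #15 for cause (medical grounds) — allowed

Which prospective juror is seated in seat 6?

12

Removed: #2, #4, #5, #6, #10, #11, #13, #14, #15, #16. (#7, #18 stay — for-cause denied.)
Seating in order: seats 1–6 → #1, #3, #7, #8, #9, #12; alternates → #17, #18.
So seat 6 is #12.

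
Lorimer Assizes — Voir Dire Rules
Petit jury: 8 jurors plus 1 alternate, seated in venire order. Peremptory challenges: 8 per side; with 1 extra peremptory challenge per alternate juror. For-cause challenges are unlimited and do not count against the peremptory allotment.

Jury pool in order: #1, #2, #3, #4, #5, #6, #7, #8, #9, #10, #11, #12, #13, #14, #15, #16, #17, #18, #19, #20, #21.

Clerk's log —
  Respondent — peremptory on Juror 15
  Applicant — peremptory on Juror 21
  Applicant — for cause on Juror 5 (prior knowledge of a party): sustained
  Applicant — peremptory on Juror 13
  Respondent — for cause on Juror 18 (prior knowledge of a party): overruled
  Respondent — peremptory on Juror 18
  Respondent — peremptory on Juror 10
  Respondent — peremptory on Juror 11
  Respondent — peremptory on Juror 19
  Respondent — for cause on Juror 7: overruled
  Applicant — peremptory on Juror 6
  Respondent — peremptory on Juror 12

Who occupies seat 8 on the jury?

Removed: #5, #6, #10, #11, #12, #13, #15, #18, #19, #21. (#7 stays — for-cause denied.)
Seating in order: seats 1–8 → #1, #2, #3, #4, #7, #8, #9, #14; alternates → #16.
So seat 8 is #14.

14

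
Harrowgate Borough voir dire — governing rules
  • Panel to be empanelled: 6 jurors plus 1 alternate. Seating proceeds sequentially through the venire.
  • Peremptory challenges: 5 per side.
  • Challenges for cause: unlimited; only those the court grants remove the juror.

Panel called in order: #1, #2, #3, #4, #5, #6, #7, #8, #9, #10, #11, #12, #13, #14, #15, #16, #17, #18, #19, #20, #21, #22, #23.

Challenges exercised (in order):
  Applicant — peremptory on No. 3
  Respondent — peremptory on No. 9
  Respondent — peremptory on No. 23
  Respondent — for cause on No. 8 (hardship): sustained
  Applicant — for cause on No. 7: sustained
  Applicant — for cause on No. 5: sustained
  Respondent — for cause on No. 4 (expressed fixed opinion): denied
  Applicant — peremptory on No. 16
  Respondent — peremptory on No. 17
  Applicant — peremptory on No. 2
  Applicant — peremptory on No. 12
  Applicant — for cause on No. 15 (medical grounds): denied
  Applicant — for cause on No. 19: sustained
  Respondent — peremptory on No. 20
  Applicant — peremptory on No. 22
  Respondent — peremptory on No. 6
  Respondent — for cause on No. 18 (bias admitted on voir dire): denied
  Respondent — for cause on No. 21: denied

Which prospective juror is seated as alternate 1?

15

Removed: #2, #3, #5, #6, #7, #8, #9, #12, #16, #17, #19, #20, #22, #23. (#4, #15, #18, #21 stay — for-cause denied.)
Filling seats in venire order through position 7: #1, #4, #10, #11, #13, #14, #15.
So alternate 1 is #15.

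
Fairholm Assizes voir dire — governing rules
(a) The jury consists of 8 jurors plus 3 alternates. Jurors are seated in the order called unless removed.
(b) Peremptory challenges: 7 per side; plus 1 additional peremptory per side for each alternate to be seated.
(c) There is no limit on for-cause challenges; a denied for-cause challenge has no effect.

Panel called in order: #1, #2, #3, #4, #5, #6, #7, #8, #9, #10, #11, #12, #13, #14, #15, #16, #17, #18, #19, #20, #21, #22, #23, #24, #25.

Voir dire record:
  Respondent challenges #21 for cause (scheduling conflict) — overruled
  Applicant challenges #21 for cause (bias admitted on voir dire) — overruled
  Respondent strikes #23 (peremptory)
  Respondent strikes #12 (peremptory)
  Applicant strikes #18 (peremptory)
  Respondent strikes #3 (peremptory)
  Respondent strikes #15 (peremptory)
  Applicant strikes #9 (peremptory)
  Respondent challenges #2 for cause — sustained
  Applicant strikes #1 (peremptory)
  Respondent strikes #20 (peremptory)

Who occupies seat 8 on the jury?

13

Removed: #1, #2, #3, #9, #12, #15, #18, #20, #23. (#21 stays — for-cause denied.)
Filling seats in venire order through position 8: #4, #5, #6, #7, #8, #10, #11, #13.
So seat 8 is #13.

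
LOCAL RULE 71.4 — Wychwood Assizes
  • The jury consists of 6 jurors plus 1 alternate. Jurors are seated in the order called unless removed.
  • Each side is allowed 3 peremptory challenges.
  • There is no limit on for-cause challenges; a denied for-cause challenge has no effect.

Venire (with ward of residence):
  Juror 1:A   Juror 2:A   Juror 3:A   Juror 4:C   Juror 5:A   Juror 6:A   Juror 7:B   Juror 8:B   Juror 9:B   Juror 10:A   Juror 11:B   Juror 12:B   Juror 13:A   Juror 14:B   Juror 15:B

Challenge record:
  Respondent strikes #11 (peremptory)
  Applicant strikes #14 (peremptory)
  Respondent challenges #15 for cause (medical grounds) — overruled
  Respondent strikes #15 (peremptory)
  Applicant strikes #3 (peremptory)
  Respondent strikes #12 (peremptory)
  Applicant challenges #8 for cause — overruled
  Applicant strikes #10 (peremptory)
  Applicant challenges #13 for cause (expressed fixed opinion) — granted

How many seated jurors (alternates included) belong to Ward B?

2

Removed: #3, #10, #11, #12, #13, #14, #15.
Seated (7 incl. alternates): #1, #2, #4, #5, #6, #7, #8.
Of those, in Ward B: #7, #8 → 2.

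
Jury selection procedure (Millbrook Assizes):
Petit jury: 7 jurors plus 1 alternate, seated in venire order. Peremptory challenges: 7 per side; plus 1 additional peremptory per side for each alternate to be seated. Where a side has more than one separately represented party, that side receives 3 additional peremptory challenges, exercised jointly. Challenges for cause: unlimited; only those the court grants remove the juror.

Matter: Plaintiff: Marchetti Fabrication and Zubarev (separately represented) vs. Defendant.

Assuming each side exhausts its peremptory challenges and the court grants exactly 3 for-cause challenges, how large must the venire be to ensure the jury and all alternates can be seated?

Seats to fill: 7 + 1 alternates = 8.
Peremptories — Plaintiff: 7 + 1×1 + 3 = 11; Defendant: 7 + 1×1 = 8; total 19.
For-cause removals: 3.
Minimum venire: 8 + 19 + 3 = 30.

30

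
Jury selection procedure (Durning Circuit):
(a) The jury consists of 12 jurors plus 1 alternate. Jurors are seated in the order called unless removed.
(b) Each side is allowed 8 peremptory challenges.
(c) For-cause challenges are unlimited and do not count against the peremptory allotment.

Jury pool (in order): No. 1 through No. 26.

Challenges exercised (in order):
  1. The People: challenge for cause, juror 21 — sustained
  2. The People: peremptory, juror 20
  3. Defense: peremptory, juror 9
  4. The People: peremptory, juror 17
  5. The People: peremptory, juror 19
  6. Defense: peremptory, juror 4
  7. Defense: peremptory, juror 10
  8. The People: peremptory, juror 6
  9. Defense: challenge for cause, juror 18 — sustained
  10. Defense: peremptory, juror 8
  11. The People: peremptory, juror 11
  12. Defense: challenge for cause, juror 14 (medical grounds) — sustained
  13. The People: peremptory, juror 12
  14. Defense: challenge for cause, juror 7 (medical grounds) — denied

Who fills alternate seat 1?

26

Removed: #4, #6, #8, #9, #10, #11, #12, #14, #17, #18, #19, #20, #21. (#7 stays — for-cause denied.)
Seating in order: seats 1–12 → #1, #2, #3, #5, #7, #13, #15, #16, #22, #23, #24, #25; alternates → #26.
So alternate 1 is #26.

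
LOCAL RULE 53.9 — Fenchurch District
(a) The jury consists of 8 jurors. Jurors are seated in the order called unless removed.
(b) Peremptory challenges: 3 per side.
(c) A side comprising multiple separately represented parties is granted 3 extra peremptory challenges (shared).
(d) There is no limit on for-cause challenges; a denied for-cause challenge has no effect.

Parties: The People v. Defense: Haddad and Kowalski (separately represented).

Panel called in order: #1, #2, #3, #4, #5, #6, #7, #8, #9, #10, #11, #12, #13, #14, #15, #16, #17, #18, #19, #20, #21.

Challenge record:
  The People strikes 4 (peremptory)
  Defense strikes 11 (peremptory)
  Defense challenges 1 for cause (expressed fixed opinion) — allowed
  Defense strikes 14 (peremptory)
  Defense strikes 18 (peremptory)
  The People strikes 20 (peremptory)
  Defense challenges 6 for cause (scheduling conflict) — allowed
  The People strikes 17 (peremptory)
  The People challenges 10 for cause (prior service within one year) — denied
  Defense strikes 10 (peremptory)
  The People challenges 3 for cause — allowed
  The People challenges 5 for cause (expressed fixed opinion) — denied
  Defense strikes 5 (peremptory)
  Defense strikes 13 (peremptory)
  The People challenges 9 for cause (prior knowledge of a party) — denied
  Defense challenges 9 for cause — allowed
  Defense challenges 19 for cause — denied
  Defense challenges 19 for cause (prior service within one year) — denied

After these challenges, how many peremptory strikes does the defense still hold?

Defense allotment: 3 base + 3 multi-party = 6.
Defense peremptories used: #11, #14, #18, #10, #5, #13 — 6 (for-cause on #1, #6, #9, #19, #19 don't count).
Remaining: 6 − 6 = 0.

0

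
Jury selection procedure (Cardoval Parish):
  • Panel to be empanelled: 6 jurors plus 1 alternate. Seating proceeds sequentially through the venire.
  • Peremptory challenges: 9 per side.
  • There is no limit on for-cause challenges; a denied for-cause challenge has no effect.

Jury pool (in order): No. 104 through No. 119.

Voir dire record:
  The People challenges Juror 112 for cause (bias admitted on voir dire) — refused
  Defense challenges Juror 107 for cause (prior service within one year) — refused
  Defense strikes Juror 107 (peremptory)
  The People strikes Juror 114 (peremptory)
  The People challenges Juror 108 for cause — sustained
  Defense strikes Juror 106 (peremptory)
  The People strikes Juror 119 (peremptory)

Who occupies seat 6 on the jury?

Removed: #106, #107, #108, #114, #119. (#112 stays — for-cause denied.)
Seating in order: seats 1–6 → #104, #105, #109, #110, #111, #112; alternates → #113.
So seat 6 is #112.

112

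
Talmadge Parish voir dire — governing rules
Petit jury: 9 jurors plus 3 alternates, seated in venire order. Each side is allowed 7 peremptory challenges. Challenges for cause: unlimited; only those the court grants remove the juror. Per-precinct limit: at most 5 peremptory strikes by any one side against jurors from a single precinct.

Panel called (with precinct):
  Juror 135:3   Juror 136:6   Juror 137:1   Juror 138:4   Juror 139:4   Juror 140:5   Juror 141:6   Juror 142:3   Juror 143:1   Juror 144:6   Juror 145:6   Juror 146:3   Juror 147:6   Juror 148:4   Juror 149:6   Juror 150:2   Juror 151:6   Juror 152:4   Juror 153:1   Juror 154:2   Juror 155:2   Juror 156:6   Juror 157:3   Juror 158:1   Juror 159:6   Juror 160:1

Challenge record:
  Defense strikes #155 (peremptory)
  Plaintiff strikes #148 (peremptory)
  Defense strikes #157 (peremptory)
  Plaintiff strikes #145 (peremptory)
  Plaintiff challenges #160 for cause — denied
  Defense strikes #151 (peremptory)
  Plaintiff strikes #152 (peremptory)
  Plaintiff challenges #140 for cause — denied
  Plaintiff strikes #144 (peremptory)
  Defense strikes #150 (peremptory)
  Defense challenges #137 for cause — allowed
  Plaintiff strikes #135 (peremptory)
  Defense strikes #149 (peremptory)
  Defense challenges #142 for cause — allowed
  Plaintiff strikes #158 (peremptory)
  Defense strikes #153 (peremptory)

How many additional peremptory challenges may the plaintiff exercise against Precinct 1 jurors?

1

Plaintiff peremptories so far: #148, #145, #152, #144, #135, #158 — 6 of 7 used, 1 left overall.
Against Precinct 1: #158 — 1 used; per-precinct cap 5 leaves 4.
Binding limit: min(1, 4) = 1.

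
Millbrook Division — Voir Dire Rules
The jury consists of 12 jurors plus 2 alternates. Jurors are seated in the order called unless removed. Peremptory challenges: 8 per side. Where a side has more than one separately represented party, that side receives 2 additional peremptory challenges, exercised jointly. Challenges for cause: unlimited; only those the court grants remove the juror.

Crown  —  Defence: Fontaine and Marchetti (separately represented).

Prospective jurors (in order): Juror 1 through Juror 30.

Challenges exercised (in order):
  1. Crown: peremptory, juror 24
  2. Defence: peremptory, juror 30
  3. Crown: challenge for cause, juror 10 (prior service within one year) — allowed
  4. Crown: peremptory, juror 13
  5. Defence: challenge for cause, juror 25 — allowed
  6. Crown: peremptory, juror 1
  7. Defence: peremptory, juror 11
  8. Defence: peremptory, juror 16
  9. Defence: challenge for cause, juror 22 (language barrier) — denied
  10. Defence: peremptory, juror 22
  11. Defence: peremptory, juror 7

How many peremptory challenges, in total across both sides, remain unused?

10

Crown allotment: 8. Defence allotment: 8 base + 2 multi-party = 10.
Crown peremptories used: #24, #13, #1 — 3 (the for-cause on #10 doesn't count).
Defence peremptories used: #30, #11, #16, #22, #7 — 5 (for-cause on #25, #22 don't count).
Remaining: (8 − 3) + (10 − 5) = 10.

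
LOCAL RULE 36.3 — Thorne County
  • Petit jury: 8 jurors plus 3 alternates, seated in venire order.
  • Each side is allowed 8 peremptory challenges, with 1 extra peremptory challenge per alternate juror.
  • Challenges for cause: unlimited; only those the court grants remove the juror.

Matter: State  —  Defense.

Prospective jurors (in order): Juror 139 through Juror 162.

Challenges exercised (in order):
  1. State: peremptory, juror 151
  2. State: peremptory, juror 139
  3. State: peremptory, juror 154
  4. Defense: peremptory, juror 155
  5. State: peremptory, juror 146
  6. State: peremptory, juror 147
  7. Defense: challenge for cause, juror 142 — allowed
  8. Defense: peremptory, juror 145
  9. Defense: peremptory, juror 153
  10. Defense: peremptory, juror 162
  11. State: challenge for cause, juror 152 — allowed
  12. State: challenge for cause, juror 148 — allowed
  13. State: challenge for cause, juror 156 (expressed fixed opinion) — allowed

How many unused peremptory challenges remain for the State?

State allotment: 8 base + 1 × 3 alternates = 11.
State peremptories used: #151, #139, #154, #146, #147 — 5 (for-cause on #152, #148, #156 don't count).
Remaining: 11 − 5 = 6.

6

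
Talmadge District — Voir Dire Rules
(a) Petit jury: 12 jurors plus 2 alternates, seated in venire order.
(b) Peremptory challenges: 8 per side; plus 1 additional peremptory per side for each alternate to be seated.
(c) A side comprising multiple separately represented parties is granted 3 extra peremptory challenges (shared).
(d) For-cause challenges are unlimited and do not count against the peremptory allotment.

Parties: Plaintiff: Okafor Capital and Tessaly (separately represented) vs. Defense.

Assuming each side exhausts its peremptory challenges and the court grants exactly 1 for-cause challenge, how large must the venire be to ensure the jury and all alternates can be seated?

38

Seats to fill: 12 + 2 alternates = 14.
Peremptories — Plaintiff: 8 + 1×2 + 3 = 13; Defense: 8 + 1×2 = 10; total 23.
For-cause removals: 1.
Minimum venire: 14 + 23 + 1 = 38.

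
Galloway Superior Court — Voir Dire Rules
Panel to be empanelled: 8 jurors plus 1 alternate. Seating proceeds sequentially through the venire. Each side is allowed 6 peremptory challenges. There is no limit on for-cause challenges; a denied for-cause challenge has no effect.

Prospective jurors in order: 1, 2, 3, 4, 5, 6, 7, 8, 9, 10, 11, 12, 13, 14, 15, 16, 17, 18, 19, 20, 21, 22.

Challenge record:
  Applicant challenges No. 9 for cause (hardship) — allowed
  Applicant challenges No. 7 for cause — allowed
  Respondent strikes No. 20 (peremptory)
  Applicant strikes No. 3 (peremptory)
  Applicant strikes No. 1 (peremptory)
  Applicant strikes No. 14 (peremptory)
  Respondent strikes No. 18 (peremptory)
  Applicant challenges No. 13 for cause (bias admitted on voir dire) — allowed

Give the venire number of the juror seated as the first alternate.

15

Removed: #1, #3, #7, #9, #13, #14, #18, #20.
Filling seats in venire order through position 9: #2, #4, #5, #6, #8, #10, #11, #12, #15.
So alternate 1 is #15.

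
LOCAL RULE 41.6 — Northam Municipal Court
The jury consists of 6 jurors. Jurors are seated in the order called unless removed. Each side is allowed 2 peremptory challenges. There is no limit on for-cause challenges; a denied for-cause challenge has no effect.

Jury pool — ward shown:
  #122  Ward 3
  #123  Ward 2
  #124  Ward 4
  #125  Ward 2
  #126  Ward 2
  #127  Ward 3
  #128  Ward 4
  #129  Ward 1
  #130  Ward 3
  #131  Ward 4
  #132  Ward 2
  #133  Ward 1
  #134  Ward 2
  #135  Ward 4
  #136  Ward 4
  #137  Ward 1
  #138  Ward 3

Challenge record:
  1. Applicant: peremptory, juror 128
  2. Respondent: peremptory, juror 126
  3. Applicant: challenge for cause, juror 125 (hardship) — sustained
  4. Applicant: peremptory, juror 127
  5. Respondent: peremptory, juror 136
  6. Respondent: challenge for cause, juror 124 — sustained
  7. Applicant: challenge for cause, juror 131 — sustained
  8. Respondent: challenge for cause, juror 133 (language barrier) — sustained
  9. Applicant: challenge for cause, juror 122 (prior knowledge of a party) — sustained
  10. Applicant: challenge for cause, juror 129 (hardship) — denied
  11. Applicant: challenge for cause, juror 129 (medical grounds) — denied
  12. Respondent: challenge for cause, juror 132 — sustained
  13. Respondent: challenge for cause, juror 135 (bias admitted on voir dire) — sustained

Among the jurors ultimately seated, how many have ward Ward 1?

2

Removed: #122, #124, #125, #126, #127, #128, #131, #132, #133, #135, #136.
Seated jurors 1–6: #123, #129, #130, #134, #137, #138.
Of those, in Ward 1: #129, #137 → 2.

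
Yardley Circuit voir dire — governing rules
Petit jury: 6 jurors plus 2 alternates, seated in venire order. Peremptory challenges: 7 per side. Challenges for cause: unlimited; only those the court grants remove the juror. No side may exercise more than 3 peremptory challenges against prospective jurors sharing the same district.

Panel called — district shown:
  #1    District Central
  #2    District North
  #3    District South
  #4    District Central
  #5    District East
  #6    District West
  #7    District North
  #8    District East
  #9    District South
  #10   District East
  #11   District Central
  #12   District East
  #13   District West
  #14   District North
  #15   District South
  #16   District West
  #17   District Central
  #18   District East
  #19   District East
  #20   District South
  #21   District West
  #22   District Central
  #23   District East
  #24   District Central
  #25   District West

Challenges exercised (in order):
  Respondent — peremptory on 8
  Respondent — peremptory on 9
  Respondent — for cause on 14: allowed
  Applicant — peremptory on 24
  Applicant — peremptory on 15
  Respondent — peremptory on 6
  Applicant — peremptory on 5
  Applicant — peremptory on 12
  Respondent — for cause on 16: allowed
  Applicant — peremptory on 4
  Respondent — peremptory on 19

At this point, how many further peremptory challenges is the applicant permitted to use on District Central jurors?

Applicant peremptories so far: #24, #15, #5, #12, #4 — 5 of 7 used, 2 left overall.
Against District Central: #24, #4 — 2 used; per-district cap 3 leaves 1.
Binding limit: min(2, 1) = 1.

1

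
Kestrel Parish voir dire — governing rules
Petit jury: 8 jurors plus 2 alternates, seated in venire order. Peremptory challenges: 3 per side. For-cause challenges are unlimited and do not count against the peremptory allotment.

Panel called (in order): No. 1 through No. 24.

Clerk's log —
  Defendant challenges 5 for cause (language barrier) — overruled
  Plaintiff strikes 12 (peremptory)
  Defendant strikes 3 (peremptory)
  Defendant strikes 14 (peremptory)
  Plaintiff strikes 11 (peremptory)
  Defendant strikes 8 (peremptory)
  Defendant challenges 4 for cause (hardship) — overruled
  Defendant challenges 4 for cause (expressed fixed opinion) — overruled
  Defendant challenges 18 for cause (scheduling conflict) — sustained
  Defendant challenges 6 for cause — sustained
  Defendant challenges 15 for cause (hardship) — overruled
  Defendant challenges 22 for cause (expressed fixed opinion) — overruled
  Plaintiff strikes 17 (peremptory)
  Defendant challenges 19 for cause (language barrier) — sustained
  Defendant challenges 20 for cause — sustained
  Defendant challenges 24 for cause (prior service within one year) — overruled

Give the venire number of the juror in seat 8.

Removed: #3, #6, #8, #11, #12, #14, #17, #18, #19, #20. (#4, #5, #15, #22, #24 stay — for-cause denied.)
Seating in order: seats 1–8 → #1, #2, #4, #5, #7, #9, #10, #13; alternates → #15, #16.
So seat 8 is #13.

13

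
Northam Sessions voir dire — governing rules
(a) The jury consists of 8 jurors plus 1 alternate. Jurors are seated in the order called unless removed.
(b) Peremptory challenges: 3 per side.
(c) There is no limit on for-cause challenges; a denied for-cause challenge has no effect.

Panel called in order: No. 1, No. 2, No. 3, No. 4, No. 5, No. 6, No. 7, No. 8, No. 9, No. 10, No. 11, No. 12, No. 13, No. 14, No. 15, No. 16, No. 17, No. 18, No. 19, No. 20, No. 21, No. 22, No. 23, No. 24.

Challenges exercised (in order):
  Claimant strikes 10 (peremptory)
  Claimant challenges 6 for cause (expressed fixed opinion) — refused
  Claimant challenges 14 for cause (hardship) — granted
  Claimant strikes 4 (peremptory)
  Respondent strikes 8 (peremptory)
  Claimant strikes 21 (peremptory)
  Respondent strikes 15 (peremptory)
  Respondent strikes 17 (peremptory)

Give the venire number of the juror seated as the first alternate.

Removed: #4, #8, #10, #14, #15, #17, #21. (#6 stays — for-cause denied.)
Seating in order: seats 1–8 → #1, #2, #3, #5, #6, #7, #9, #11; alternates → #12.
So alternate 1 is #12.

12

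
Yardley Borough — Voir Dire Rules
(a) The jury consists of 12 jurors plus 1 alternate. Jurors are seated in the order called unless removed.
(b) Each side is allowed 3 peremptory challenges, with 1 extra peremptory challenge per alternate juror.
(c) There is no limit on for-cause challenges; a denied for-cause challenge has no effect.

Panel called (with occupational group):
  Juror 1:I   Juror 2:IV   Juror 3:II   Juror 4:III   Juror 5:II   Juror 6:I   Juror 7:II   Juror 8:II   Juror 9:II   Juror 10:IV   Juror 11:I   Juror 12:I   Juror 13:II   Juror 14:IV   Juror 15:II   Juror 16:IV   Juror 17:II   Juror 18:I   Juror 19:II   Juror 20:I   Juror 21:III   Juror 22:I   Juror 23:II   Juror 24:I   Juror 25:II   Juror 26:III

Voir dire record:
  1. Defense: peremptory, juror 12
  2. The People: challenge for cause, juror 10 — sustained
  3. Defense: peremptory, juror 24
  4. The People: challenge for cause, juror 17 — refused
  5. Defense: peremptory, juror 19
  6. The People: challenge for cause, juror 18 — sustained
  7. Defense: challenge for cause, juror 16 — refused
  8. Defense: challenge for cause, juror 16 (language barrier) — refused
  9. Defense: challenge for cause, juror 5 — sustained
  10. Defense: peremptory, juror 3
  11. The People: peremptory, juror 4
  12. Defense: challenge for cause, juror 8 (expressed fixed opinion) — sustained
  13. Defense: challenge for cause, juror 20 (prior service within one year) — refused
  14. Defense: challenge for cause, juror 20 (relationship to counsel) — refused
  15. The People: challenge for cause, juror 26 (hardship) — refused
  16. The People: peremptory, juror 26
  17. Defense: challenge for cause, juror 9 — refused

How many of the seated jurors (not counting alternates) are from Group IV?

Removed: #3, #4, #5, #8, #10, #12, #18, #19, #24, #26.
Seated jurors 1–12: #1, #2, #6, #7, #9, #11, #13, #14, #15, #16, #17, #20 (alternates #21 not counted).
Of those, in Group IV: #2, #14, #16 → 3.

3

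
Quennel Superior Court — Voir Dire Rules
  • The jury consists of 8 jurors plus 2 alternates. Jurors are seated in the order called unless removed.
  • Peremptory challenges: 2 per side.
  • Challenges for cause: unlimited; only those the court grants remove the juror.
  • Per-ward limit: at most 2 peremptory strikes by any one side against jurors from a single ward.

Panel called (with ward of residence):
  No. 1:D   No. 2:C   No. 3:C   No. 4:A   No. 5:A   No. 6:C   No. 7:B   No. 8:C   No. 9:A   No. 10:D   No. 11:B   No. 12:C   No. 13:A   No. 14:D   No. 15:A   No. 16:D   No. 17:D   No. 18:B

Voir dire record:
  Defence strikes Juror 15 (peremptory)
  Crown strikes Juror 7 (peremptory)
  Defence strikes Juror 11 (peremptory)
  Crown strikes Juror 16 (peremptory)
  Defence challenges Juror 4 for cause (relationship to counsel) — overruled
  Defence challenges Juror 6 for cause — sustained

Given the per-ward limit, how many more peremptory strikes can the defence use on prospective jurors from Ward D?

0

Defence peremptories so far: #15, #11 — 2 of 2 used, 0 left overall.
Against Ward D: none yet — per-ward cap 2 leaves 2.
Binding limit: min(0, 2) = 0.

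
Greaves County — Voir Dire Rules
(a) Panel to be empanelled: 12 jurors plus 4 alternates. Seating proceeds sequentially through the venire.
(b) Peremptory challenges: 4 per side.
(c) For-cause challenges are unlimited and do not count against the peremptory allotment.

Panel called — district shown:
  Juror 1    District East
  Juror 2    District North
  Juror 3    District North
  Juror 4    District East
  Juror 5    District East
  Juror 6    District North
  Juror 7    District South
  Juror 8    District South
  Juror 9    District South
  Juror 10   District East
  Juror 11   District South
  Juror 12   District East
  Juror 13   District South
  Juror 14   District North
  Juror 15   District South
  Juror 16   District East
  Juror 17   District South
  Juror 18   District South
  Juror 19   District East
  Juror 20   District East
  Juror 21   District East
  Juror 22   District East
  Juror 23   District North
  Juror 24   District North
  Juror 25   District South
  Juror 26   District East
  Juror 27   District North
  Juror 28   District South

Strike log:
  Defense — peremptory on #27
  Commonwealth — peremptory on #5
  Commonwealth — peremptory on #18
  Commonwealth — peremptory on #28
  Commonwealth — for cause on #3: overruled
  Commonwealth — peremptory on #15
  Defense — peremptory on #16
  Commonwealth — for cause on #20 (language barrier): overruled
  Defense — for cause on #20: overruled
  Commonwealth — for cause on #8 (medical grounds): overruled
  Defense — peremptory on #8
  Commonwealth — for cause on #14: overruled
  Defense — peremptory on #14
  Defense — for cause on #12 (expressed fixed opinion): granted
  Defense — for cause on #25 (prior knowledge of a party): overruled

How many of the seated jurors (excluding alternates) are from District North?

3

Removed: #5, #8, #12, #14, #15, #16, #18, #27, #28.
Seated jurors 1–12: #1, #2, #3, #4, #6, #7, #9, #10, #11, #13, #17, #19 (alternates #20, #21, #22, #23 not counted).
Of those, in District North: #2, #3, #6 → 3.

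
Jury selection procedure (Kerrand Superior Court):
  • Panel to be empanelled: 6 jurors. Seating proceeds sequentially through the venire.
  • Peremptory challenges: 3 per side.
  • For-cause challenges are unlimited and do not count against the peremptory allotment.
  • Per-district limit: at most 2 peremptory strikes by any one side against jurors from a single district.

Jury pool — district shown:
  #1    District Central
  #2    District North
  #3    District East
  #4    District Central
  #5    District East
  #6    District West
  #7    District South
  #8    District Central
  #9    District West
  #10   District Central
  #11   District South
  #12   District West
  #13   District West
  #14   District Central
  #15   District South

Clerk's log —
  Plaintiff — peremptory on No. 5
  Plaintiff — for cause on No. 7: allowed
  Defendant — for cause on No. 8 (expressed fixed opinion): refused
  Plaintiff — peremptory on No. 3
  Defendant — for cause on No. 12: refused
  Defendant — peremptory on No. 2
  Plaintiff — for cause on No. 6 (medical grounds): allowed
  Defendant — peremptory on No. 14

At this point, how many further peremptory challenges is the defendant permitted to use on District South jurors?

Defendant peremptories so far: #2, #14 — 2 of 3 used, 1 left overall.
Against District South: none yet — per-district cap 2 leaves 2.
Binding limit: min(1, 2) = 1.

1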